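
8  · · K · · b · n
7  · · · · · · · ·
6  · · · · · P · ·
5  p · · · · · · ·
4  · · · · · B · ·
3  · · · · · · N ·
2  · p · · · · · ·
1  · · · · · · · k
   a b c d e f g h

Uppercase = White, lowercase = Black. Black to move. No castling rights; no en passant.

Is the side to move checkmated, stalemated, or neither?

neither

Black to move; black king on h1.
In check: yes, from the white knight on g3.
King squares — g1: available; g2: available; h2: available.
Legal moves for Black: Kh2, Kg2, Kg1.
Black is in check but has 3 legal moves → neither.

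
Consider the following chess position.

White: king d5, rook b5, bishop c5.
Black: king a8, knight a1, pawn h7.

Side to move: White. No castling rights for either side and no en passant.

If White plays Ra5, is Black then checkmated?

no

After Ra5: black king on a8; in check: yes, from the white rook on a5.
Black has 2 legal replies: Kb8, Kb7.
In check but a legal move exists → not checkmate.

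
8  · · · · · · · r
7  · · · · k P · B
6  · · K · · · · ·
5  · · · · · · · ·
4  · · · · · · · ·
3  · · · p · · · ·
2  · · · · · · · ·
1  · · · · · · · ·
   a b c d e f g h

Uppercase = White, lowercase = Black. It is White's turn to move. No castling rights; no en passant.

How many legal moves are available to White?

White to move; king on c6.
In check: no.
Legal moves: Bg8, Bg6, Bf5, Be4, Bxd3, Kc7, Kb7, Kb6, Kd5, Kc5, Kb5, f8=Q+, f8=R, f8=B+, f8=N.
Count: 15.

15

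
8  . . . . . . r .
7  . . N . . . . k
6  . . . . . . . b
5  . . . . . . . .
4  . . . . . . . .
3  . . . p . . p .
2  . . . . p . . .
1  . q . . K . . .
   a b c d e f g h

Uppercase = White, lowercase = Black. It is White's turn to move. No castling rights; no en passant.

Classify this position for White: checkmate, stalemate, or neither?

White to move; white king on e1.
In check: yes, from the black queen on b1.
King squares — d1: attacked by Qb1; f1: attacked by Qb1; d2: attacked by Bh6; e2: attacked by Pd3; f2: attacked by Pg3.
Legal moves for White: none.
In check with no legal moves → checkmate.

checkmate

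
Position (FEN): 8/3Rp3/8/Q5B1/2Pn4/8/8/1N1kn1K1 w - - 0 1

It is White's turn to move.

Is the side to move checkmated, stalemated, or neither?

neither

White to move; white king on g1.
In check: no.
Legal moves for White include: Rd8, Rxe7, Rc7, Rb7, Ra7, Rd6, Rd5, Rxd4+, Bxe7, Bh6, Bf6, Bh4, Bf4, Be3, Bd2, Bc1, Qd8, Qa8, ... (list truncated; more exist).
White has legal moves and is not in check → neither.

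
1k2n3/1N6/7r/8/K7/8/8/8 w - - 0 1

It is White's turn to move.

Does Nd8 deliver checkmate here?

After Nd8: black king on b8; in check: no.
Black is not in check, so this cannot be checkmate.

no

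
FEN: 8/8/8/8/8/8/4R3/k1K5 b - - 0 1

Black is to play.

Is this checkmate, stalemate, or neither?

stalemate

Black to move; black king on a1.
In check: no.
King squares — b1: attacked by Kc1; a2: attacked by Re2; b2: attacked by Kc1.
Legal moves for Black: none.
Not in check and no legal moves → stalemate.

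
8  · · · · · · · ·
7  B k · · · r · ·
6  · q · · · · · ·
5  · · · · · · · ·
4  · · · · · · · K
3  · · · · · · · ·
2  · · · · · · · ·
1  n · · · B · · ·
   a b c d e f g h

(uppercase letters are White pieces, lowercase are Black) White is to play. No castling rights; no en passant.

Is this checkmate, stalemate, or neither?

White to move; white king on h4.
In check: no.
Legal moves for White: Bb8, Bxb6, Kh5, Kg5, Kg4, Kh3, Kg3, Ba5, Bb4, Bg3, Bc3, Bf2, Bd2.
White has 13 legal moves and is not in check → neither.

neither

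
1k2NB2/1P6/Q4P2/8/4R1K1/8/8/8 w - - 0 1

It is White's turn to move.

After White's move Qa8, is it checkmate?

yes

After Qa8: black king on b8; in check: yes, from the white queen on a8.
King squares — a7: attacked by Qa8; b7: attacked by Qa8; c7: attacked by Ne8; a8: attacked by Pb7; c8: attacked by Pb7.
Black has no legal moves → checkmate.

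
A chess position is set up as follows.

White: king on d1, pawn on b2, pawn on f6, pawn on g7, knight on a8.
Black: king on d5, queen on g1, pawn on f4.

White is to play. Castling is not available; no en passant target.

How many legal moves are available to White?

3

White to move; king on d1.
In check: yes, from the black queen on g1.
Legal moves: Ke2, Kd2, Kc2.
Count: 3.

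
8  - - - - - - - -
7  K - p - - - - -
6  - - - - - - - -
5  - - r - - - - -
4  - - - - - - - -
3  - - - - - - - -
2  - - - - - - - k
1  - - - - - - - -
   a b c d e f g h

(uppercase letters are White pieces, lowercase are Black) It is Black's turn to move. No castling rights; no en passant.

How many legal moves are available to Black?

18

Black to move; king on h2.
In check: no.
Legal moves: Rc6, Rh5, Rg5, Rf5, Re5, Rd5, Rb5, Ra5+, Rc4, Rc3, Rc2, Rc1, Kh3, Kg3, Kg2, Kh1, Kg1, c6.
Count: 18.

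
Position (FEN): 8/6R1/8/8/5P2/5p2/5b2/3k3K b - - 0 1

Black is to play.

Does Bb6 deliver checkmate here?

After Bb6: white king on h1; in check: no.
White is not in check, so this cannot be checkmate.

no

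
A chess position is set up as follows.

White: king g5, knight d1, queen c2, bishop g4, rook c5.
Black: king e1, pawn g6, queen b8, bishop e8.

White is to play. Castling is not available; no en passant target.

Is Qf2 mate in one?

After Qf2: black king on e1; in check: yes, from the white queen on f2.
King squares — d1: attacked by Bg4; f1: attacked by Qf2; d2: attacked by Qf2; e2: attacked by Qf2; f2: attacked by Nd1.
Black has no legal moves → checkmate.

yes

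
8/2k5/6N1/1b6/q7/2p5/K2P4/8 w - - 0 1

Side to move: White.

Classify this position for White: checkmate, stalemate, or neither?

neither

White to move; white king on a2.
In check: yes, from the black queen on a4.
King squares — a1: attacked by Qa4; b1: available; b2: attacked by Pc3; a3: attacked by Qa4; b3: attacked by Qa4.
Legal moves for White: Kb1.
White is in check but has 1 legal move → neither.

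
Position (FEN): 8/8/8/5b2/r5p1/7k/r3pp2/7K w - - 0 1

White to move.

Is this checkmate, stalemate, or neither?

White to move; white king on h1.
In check: no.
King squares — g1: attacked by Pf2; g2: attacked by Kh3; h2: attacked by Kh3.
Legal moves for White: none.
Not in check and no legal moves → stalemate.

stalemate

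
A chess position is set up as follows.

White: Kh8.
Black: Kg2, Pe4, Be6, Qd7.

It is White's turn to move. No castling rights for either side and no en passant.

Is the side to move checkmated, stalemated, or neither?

stalemate

White to move; white king on h8.
In check: no.
King squares — g7: attacked by Qd7; h7: attacked by Qd7; g8: attacked by Be6.
Legal moves for White: none.
Not in check and no legal moves → stalemate.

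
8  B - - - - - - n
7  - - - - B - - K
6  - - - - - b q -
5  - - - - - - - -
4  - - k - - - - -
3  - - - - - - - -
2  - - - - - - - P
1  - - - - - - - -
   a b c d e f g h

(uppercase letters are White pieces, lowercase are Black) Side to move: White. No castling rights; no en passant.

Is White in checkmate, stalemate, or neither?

checkmate

White to move; white king on h7.
In check: yes, from the black queen on g6.
King squares — g6: attacked by Nh8; h6: attacked by Qg6; g7: attacked by Bf6; g8: attacked by Qg6; h8: attacked by Bf6.
Legal moves for White: none.
In check with no legal moves → checkmate.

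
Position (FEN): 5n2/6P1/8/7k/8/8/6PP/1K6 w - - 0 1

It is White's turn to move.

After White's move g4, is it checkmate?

After g4: black king on h5; in check: yes, from the white pawn on g4.
Black has 5 legal replies: Kh6, Kg6, Kg5, Kh4, Kxg4.
In check but a legal move exists → not checkmate.

no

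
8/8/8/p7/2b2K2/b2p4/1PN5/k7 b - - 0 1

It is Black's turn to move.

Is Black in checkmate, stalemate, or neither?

Black to move; black king on a1.
In check: yes, from the white knight on c2.
King squares — b1: available; a2: available; b2: available.
Legal moves for Black: Kxb2, Ka2, Kb1, dxc2.
Black is in check but has 4 legal moves → neither.

neither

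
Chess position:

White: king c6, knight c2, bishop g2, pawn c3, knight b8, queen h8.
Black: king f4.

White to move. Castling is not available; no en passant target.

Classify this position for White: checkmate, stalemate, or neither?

White to move; white king on c6.
In check: no.
Legal moves for White include: Qg8, Qf8+, Qe8, Qd8, Qc8, Qh7, Qg7, Qh6+, Qf6+, Qh5, Qe5+, Qh4+, Qd4+, Qh3, Qh2+, Qh1, Nd7, Na6, ... (list truncated; more exist).
White has legal moves and is not in check → neither.

neither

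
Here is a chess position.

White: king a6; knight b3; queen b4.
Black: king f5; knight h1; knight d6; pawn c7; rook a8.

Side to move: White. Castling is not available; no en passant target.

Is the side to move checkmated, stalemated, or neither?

checkmate

White to move; white king on a6.
In check: yes, from the black rook on a8.
King squares — a5: attacked by Ra8; b5: attacked by Nd6; b6: attacked by Pc7; a7: attacked by Ra8; b7: attacked by Nd6.
Legal moves for White: none.
In check with no legal moves → checkmate.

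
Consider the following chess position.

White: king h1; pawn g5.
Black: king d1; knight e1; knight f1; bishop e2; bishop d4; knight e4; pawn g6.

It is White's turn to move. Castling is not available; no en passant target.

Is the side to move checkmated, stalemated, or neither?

stalemate

White to move; white king on h1.
In check: no.
King squares — g1: attacked by Bd4; g2: attacked by Ne1; h2: attacked by Nf1.
Legal moves for White: none.
Not in check and no legal moves → stalemate.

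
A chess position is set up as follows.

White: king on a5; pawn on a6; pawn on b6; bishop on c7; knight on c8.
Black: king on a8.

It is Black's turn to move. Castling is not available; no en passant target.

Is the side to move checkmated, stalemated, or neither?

stalemate

Black to move; black king on a8.
In check: no.
King squares — a7: attacked by Pb6; b7: attacked by Pa6; b8: attacked by Bc7.
Legal moves for Black: none.
Not in check and no legal moves → stalemate.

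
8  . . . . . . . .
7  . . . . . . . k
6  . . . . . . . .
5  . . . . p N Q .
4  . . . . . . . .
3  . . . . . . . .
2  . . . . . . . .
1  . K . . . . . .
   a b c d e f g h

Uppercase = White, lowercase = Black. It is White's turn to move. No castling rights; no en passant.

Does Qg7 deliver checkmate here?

After Qg7: black king on h7; in check: yes, from the white queen on g7.
King squares — g6: attacked by Qg7; h6: attacked by Nf5; g7: attacked by Nf5; g8: attacked by Qg7; h8: attacked by Qg7.
Black has no legal moves → checkmate.

yes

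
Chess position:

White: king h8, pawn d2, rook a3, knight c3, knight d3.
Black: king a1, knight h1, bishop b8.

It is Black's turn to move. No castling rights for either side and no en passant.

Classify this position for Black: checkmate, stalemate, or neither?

checkmate

Black to move; black king on a1.
In check: yes, from the white rook on a3.
King squares — b1: attacked by Nc3; a2: attacked by Ra3; b2: attacked by Nd3.
Legal moves for Black: none.
In check with no legal moves → checkmate.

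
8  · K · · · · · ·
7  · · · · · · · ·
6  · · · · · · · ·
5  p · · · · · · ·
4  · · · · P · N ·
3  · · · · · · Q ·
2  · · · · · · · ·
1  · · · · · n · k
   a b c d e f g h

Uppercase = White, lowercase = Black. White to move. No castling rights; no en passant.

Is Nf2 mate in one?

yes

After Nf2: black king on h1; in check: yes, from the white knight on f2.
King squares — g1: attacked by Qg3; g2: attacked by Qg3; h2: attacked by Qg3.
Black has no legal moves → checkmate.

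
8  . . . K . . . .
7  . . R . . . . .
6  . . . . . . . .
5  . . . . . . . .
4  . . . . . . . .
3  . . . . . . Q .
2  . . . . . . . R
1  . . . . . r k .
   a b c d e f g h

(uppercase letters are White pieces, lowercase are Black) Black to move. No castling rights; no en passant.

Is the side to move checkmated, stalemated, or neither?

Black to move; black king on g1.
In check: yes, from the white queen on g3.
King squares — f1: own rook; h1: attacked by Rh2; f2: attacked by Rh2; g2: attacked by Rh2; h2: attacked by Qg3.
Legal moves for Black: none.
In check with no legal moves → checkmate.

checkmate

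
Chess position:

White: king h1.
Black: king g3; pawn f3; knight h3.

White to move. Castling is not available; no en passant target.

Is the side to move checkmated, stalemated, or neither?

White to move; white king on h1.
In check: no.
King squares — g1: attacked by Nh3; g2: attacked by Pf3; h2: attacked by Kg3.
Legal moves for White: none.
Not in check and no legal moves → stalemate.

stalemate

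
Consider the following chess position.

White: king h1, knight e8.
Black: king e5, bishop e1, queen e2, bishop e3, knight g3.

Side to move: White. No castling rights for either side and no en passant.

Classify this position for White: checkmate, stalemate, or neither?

checkmate

White to move; white king on h1.
In check: yes, from the black knight on g3.
King squares — g1: attacked by Be3; g2: attacked by Qe2; h2: attacked by Qe2.
Legal moves for White: none.
In check with no legal moves → checkmate.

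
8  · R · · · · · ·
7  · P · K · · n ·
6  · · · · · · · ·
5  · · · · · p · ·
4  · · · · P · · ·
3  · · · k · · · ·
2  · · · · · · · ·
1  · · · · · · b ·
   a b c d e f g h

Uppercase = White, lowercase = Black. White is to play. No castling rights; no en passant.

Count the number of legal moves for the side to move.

White to move; king on d7.
In check: no.
Legal moves: Rh8, Rg8, Rf8, Re8, Rd8, Rc8, Ra8, Kd8, Kc8, Ke7, Kc7, Kd6, Kc6, exf5, e5.
Count: 15.

15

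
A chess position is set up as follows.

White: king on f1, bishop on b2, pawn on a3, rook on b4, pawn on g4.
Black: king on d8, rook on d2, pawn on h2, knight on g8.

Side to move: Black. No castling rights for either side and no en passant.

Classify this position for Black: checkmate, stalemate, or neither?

Black to move; black king on d8.
In check: no.
Legal moves for Black include: Ne7, Nh6, Nf6, Ke8, Kc8, Ke7, Kd7, Kc7, Rd7, Rd6, Rd5, Rd4, Rd3, Rg2, Rf2+, Re2, Rc2, Rxb2, ... (list truncated; more exist).
Black has legal moves and is not in check → neither.

neither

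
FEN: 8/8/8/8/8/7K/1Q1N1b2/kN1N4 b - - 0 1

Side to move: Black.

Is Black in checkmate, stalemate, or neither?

Black to move; black king on a1.
In check: yes, from the white queen on b2.
King squares — b1: attacked by Qb2; a2: attacked by Qb2; b2: attacked by Nd1.
Legal moves for Black: none.
In check with no legal moves → checkmate.

checkmate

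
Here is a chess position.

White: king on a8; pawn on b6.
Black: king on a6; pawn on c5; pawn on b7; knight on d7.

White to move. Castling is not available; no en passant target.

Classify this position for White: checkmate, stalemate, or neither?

stalemate

White to move; white king on a8.
In check: no.
King squares — a7: attacked by Ka6; b7: attacked by Ka6; b8: attacked by Nd7.
Legal moves for White: none.
Not in check and no legal moves → stalemate.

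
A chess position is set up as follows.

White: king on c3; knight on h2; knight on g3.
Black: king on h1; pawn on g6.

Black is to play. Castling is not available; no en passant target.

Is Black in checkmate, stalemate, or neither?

neither

Black to move; black king on h1.
In check: yes, from the white knight on g3.
Legal moves for Black: Kxh2, Kg2, Kg1.
Black is in check but has 3 legal moves → neither.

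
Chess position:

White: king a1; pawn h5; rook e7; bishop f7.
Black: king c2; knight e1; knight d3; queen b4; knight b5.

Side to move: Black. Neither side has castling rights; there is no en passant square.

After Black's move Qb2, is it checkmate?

yes

After Qb2: white king on a1; in check: yes, from the black queen on b2.
King squares — b1: attacked by Qb2; a2: attacked by Qb2; b2: attacked by Kc2.
White has no legal moves → checkmate.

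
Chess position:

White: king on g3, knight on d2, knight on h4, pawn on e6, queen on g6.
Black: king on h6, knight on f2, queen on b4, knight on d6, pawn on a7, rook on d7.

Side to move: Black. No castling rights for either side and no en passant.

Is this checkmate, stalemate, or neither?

checkmate

Black to move; black king on h6.
In check: yes, from the white queen on g6.
King squares — g5: attacked by Qg6; h5: attacked by Qg6; g6: attacked by Nh4; g7: attacked by Qg6; h7: attacked by Qg6.
Legal moves for Black: none.
In check with no legal moves → checkmate.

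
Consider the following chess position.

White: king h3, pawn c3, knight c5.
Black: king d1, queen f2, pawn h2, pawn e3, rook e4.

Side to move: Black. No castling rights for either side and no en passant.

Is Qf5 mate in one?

no

After Qf5: white king on h3; in check: yes, from the black queen on f5.
White has 3 legal replies: Kg3, Kxh2, Kg2.
In check but a legal move exists → not checkmate.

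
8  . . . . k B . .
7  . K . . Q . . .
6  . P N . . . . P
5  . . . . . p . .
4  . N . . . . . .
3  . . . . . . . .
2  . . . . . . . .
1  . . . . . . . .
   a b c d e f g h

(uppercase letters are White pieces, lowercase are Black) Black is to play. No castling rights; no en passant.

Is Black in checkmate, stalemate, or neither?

Black to move; black king on e8.
In check: yes, from the white queen on e7.
King squares — d7: attacked by Qe7; e7: attacked by Nc6; f7: attacked by Qe7; d8: attacked by Nc6; f8: attacked by Qe7.
Legal moves for Black: none.
In check with no legal moves → checkmate.

checkmate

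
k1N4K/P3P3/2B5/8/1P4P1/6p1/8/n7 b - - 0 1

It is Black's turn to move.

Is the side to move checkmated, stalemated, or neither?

Black to move; black king on a8.
In check: yes, from the white bishop on c6.
King squares — a7: attacked by Nc8; b7: attacked by Bc6; b8: attacked by Pa7.
Legal moves for Black: none.
In check with no legal moves → checkmate.

checkmate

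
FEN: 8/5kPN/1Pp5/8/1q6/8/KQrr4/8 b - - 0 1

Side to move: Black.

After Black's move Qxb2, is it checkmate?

yes

After Qxb2: white king on a2; in check: yes, from the black queen on b2.
King squares — a1: attacked by Qb2; b1: attacked by Qb2; b2: attacked by Rc2; a3: attacked by Qb2; b3: attacked by Qb2.
White has no legal moves → checkmate.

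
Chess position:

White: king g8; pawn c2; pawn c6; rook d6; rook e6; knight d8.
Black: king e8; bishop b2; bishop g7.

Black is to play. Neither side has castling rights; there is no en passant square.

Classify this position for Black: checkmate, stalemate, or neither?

checkmate

Black to move; black king on e8.
In check: yes, from the white rook on e6.
King squares — d7: attacked by Pc6; e7: attacked by Re6; f7: attacked by Nd8; d8: attacked by Rd6; f8: attacked by Kg8.
Legal moves for Black: none.
In check with no legal moves → checkmate.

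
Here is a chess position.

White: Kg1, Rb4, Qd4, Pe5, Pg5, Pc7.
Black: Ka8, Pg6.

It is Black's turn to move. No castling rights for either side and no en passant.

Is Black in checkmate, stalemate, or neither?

stalemate

Black to move; black king on a8.
In check: no.
King squares — a7: attacked by Qd4; b7: attacked by Rb4; b8: attacked by Rb4.
Legal moves for Black: none.
Not in check and no legal moves → stalemate.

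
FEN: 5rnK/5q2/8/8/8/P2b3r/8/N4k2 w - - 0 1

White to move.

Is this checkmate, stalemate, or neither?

checkmate

White to move; white king on h8.
In check: yes, from the black rook on h3.
King squares — g7: attacked by Qf7; h7: attacked by Bd3; g8: attacked by Qf7.
Legal moves for White: none.
In check with no legal moves → checkmate.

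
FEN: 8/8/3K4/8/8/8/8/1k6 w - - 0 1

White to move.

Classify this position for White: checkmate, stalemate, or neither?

neither

White to move; white king on d6.
In check: no.
Legal moves for White: Ke7, Kd7, Kc7, Ke6, Kc6, Ke5, Kd5, Kc5.
White has 8 legal moves and is not in check → neither.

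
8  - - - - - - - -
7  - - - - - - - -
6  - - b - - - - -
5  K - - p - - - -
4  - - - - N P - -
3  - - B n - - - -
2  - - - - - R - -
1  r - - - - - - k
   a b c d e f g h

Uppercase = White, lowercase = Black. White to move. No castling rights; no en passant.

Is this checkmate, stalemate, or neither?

neither

White to move; white king on a5.
In check: yes, from the black rook on a1.
King squares — a4: attacked by Ra1; b4: attacked by Nd3; b5: attacked by Bc6; a6: attacked by Ra1; b6: available.
Legal moves for White: Kb6, Bxa1, Ra2.
White is in check but has 3 legal moves → neither.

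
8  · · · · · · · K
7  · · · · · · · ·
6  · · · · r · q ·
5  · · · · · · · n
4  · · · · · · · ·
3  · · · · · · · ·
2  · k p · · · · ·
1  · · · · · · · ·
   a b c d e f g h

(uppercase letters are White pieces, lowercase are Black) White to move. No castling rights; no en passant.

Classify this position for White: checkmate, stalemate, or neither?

White to move; white king on h8.
In check: no.
King squares — g7: attacked by Nh5; h7: attacked by Qg6; g8: attacked by Qg6.
Legal moves for White: none.
Not in check and no legal moves → stalemate.

stalemate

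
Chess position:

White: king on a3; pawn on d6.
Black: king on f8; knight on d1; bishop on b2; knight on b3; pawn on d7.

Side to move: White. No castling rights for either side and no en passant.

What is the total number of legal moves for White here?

4

White to move; king on a3.
In check: yes, from the black bishop on b2.
Legal moves: Kb4, Ka4, Kxb3, Ka2.
Count: 4.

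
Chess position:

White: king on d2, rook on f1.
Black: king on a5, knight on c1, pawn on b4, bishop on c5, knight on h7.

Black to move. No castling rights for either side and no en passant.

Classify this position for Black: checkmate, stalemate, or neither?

Black to move; black king on a5.
In check: no.
Legal moves for Black include: Nf8, Nf6, Ng5, Bf8, Be7, Ba7, Bd6, Bb6, Bd4, Be3+, Bf2, Bg1, Kb6, Ka6, Kb5, Ka4, Nd3, Nb3+, ... (list truncated; more exist).
Black has legal moves and is not in check → neither.

neither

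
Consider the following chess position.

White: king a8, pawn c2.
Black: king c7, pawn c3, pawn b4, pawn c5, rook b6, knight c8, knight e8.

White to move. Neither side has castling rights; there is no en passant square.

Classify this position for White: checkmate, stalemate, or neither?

stalemate

White to move; white king on a8.
In check: no.
King squares — a7: attacked by Nc8; b7: attacked by Rb6; b8: attacked by Rb6.
Legal moves for White: none.
Not in check and no legal moves → stalemate.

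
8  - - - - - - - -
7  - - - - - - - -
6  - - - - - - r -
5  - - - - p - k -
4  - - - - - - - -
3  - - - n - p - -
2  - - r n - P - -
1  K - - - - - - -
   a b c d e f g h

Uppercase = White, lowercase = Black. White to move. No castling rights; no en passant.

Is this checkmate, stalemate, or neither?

White to move; white king on a1.
In check: no.
King squares — b1: attacked by Nd2; a2: attacked by Rc2; b2: attacked by Rc2.
Legal moves for White: none.
Not in check and no legal moves → stalemate.

stalemate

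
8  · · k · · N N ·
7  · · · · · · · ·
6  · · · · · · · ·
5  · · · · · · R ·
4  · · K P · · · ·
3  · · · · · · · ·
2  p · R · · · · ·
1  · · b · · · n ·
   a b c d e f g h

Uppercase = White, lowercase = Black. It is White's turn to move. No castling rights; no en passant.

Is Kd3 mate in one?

no

After Kd3: black king on c8; in check: yes, from the white rook on c2.
Black has 3 legal replies: Kd8, Kb8, Kb7.
In check but a legal move exists → not checkmate.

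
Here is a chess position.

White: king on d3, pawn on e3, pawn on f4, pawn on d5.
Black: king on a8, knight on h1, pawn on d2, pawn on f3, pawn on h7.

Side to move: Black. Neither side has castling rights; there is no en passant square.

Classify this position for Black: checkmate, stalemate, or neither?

neither

Black to move; black king on a8.
In check: no.
Legal moves for Black: Kb8, Kb7, Ka7, Ng3, Nf2+, h6, f2, d1=Q+, d1=R+, d1=B, d1=N, h5.
Black has 12 legal moves and is not in check → neither.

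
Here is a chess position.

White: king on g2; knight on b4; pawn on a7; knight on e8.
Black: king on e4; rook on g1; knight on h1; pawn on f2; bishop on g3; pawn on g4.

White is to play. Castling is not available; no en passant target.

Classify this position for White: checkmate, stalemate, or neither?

checkmate

White to move; white king on g2.
In check: yes, from the black rook on g1.
King squares — f1: attacked by Rg1; g1: attacked by Pf2; h1: attacked by Rg1; f2: attacked by Nh1; h2: attacked by Bg3; f3: attacked by Ke4; g3: attacked by Rg1; h3: attacked by Pg4.
Legal moves for White: none.
In check with no legal moves → checkmate.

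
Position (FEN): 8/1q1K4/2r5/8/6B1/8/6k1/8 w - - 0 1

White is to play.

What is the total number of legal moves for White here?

White to move; king on d7.
In check: yes, from the black queen on b7.
Legal moves: Ke8, Kd8.
Count: 2.

2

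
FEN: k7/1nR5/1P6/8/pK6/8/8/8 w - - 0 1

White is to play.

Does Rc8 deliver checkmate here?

After Rc8: black king on a8; in check: yes, from the white rook on c8.
King squares — a7: attacked by Pb6; b7: own knight; b8: attacked by Rc8.
Black has no legal moves → checkmate.

yes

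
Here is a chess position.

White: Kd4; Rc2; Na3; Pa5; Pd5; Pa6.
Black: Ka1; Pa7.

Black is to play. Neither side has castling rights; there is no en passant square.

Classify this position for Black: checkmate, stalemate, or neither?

stalemate

Black to move; black king on a1.
In check: no.
King squares — b1: attacked by Na3; a2: attacked by Rc2; b2: attacked by Rc2.
Legal moves for Black: none.
Not in check and no legal moves → stalemate.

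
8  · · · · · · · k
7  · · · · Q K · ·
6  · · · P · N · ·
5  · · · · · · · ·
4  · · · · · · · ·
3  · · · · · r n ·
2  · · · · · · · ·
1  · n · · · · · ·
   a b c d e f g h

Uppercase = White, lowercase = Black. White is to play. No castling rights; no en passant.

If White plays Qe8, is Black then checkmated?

yes

After Qe8: black king on h8; in check: yes, from the white queen on e8.
King squares — g7: attacked by Kf7; h7: attacked by Nf6; g8: attacked by Nf6.
Black has no legal moves → checkmate.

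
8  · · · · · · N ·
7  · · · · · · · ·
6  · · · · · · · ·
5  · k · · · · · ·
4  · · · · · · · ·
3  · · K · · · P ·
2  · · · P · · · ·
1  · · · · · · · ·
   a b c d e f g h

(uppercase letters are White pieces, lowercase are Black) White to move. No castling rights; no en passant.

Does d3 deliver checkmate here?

After d3: black king on b5; in check: no.
Black is not in check, so this cannot be checkmate.

no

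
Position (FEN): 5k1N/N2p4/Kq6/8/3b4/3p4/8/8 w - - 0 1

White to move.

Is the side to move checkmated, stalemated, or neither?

checkmate

White to move; white king on a6.
In check: yes, from the black queen on b6.
King squares — a5: attacked by Qb6; b5: attacked by Qb6; b6: attacked by Bd4; a7: own knight; b7: attacked by Qb6.
Legal moves for White: none.
In check with no legal moves → checkmate.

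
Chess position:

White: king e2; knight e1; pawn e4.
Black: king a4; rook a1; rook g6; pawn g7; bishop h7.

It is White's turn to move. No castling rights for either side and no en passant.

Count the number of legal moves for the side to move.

11

White to move; king on e2.
In check: no.
Legal moves: Kf3, Ke3, Kd3, Kf2, Kd2, Kf1, Nf3, Nd3, Ng2, Nc2, e5.
Count: 11.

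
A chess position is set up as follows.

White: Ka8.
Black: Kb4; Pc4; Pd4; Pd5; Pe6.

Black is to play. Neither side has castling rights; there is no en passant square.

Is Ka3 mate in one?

no

After Ka3: white king on a8; in check: no.
White is not in check, so this cannot be checkmate.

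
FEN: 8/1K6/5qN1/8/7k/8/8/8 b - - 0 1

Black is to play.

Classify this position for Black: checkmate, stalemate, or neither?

Black to move; black king on h4.
In check: yes, from the white knight on g6.
King squares — g3: available; h3: available; g4: available; g5: available; h5: available.
Legal moves for Black: Kh5, Kg5, Kg4, Kh3, Kg3, Qxg6.
Black is in check but has 6 legal moves → neither.

neither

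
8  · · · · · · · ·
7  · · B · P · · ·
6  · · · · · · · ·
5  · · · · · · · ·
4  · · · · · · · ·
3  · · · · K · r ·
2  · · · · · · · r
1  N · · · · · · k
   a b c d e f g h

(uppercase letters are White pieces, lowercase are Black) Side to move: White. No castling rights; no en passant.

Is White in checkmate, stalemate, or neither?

White to move; white king on e3.
In check: yes, from the black rook on g3.
King squares — d2: attacked by Rh2; e2: attacked by Rh2; f2: attacked by Rh2; d3: attacked by Rg3; f3: attacked by Rg3; d4: available; e4: available; f4: available.
Legal moves for White: Kf4, Ke4, Kd4, Bxg3.
White is in check but has 4 legal moves → neither.

neither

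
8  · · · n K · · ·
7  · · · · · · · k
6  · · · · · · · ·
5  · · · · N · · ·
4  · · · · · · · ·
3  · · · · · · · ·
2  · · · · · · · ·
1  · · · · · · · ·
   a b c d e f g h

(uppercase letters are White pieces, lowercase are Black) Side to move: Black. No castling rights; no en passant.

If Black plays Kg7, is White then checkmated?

no

After Kg7: white king on e8; in check: no.
White is not in check, so this cannot be checkmate.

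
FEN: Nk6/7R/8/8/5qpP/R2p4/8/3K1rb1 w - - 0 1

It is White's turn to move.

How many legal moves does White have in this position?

White to move; king on d1.
In check: yes, from the black rook on f1.
Legal moves: none.
Count: 0.

0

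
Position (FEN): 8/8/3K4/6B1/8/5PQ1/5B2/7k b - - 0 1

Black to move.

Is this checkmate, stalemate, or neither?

stalemate

Black to move; black king on h1.
In check: no.
King squares — g1: attacked by Bf2; g2: attacked by Qg3; h2: attacked by Qg3.
Legal moves for Black: none.
Not in check and no legal moves → stalemate.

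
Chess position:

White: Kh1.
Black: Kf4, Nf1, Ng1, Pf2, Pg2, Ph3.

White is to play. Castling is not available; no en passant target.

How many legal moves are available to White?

0

White to move; king on h1.
In check: yes, from the black pawn on g2.
Legal moves: none.
Count: 0.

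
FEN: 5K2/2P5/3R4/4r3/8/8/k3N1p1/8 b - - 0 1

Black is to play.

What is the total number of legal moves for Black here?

22

Black to move; king on a2.
In check: no.
Legal moves: Re8+, Re7, Re6, Rh5, Rg5, Rf5+, Rd5, Rc5, Rb5, Ra5, Re4, Re3, Rxe2, Kb3, Ka3, Kb2, Kb1, Ka1, g1=Q, g1=R, g1=B, g1=N.
Count: 22.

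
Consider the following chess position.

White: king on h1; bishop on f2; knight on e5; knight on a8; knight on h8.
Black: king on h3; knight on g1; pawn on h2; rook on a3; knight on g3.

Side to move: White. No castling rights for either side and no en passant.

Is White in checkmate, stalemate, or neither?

neither

White to move; white king on h1.
In check: yes, from the black knight on g3.
King squares — g1: attacked by Ph2; g2: attacked by Kh3; h2: attacked by Kh3.
Legal moves for White: Bxg3.
White is in check but has 1 legal move → neither.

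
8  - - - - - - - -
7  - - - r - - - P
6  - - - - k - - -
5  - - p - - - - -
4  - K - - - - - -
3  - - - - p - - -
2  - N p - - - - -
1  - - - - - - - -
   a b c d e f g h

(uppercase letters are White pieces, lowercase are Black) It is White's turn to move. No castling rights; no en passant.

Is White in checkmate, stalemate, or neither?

neither

White to move; white king on b4.
In check: yes, from the black pawn on c5.
King squares — a3: available; b3: available; c3: available; a4: available; c4: available; a5: available; b5: available; c5: available.
Legal moves for White: Kxc5, Kb5, Ka5, Kc4, Ka4, Kc3, Kb3, Ka3.
White is in check but has 8 legal moves → neither.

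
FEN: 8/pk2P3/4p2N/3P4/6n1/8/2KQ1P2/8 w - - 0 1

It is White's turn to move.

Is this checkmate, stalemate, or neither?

neither

White to move; white king on c2.
In check: no.
Legal moves for White include: Ng8, Nf7, Nf5, Nxg4, Qg5, Qa5, Qf4, Qd4, Qb4+, Qe3, Qd3, Qc3, Qe2, Qe1, Qd1, Qc1, Kd3, Kc3, ... (list truncated; more exist).
White has legal moves and is not in check → neither.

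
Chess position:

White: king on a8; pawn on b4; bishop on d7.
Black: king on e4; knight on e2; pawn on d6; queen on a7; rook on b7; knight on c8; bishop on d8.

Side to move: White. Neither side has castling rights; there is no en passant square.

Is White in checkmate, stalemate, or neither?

White to move; white king on a8.
In check: yes, from the black queen on a7.
King squares — a7: attacked by Rb7; b7: attacked by Qa7; b8: attacked by Qa7.
Legal moves for White: none.
In check with no legal moves → checkmate.

checkmate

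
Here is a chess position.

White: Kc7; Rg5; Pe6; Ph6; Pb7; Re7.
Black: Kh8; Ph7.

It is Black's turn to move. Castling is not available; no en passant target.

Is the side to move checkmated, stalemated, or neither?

stalemate

Black to move; black king on h8.
In check: no.
King squares — g7: attacked by Rg5; h7: own pawn; g8: attacked by Rg5.
Legal moves for Black: none.
Not in check and no legal moves → stalemate.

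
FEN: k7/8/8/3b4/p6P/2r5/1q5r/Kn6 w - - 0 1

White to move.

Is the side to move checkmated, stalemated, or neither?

checkmate

White to move; white king on a1.
In check: yes, from the black queen on b2.
King squares — b1: attacked by Qb2; a2: attacked by Qb2; b2: attacked by Rh2.
Legal moves for White: none.
In check with no legal moves → checkmate.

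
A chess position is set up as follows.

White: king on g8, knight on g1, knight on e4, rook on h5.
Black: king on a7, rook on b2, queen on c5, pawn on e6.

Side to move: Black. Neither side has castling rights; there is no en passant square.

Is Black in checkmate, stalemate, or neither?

Black to move; black king on a7.
In check: no.
Legal moves for Black include: Kb8, Ka8, Kb7, Kb6, Ka6, Qf8+, Qc8+, Qe7, Qc7, Qd6, Qc6, Qb6, Qxh5, Qg5+, Qf5, Qe5, Qd5, Qb5, ... (list truncated; more exist).
Black has legal moves and is not in check → neither.

neither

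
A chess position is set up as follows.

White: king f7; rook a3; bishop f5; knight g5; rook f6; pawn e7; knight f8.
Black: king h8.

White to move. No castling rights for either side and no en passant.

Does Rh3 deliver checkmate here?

After Rh3: black king on h8; in check: yes, from the white rook on h3.
King squares — g7: attacked by Kf7; h7: attacked by Rh3; g8: attacked by Kf7.
Black has no legal moves → checkmate.

yes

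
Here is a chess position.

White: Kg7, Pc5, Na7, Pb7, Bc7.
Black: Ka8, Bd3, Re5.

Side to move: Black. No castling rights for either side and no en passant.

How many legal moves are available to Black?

2

Black to move; king on a8.
In check: yes, from the white pawn on b7.
Legal moves: Kxb7, Kxa7.
Count: 2.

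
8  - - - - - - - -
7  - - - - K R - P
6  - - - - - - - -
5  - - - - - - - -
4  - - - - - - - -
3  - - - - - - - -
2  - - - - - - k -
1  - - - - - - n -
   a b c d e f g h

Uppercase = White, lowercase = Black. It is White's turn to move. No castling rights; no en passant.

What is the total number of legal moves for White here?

19

White to move; king on e7.
In check: no.
Legal moves: Rf8, Rg7+, Rf6, Rf5, Rf4, Rf3, Rf2+, Rf1, Kf8, Ke8, Kd8, Kd7, Kf6, Ke6, Kd6, h8=Q, h8=R, h8=B, h8=N.
Count: 19.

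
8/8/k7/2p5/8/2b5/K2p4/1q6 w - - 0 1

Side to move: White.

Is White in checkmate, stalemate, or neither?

neither

White to move; white king on a2.
In check: yes, from the black queen on b1.
Legal moves for White: Ka3, Kxb1.
White is in check but has 2 legal moves → neither.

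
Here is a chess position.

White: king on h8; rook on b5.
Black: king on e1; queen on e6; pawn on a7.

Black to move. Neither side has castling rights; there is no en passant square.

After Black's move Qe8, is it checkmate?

no

After Qe8: white king on h8; in check: yes, from the black queen on e8.
White has 2 legal replies: Kh7, Kg7.
In check but a legal move exists → not checkmate.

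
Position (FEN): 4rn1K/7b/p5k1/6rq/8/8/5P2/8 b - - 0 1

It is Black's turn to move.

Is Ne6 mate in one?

After Ne6: white king on h8; in check: yes, from the black rook on e8.
King squares — g7: attacked by Ne6; h7: attacked by Qh5; g8: attacked by Bh7.
White has no legal moves → checkmate.

yes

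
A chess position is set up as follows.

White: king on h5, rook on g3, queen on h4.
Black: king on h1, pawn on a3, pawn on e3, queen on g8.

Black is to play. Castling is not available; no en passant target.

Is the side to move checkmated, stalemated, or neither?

checkmate

Black to move; black king on h1.
In check: yes, from the white queen on h4.
King squares — g1: attacked by Rg3; g2: attacked by Rg3; h2: attacked by Qh4.
Legal moves for Black: none.
In check with no legal moves → checkmate.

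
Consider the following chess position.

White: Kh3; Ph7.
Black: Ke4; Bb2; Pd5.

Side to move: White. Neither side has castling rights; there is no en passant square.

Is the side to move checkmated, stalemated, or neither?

White to move; white king on h3.
In check: no.
Legal moves for White: Kh4, Kg4, Kg3, Kh2, Kg2, h8=Q, h8=R, h8=B, h8=N.
White has 9 legal moves and is not in check → neither.

neither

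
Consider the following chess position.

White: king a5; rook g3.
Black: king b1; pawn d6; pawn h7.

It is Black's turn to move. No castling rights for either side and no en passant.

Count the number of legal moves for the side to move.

8

Black to move; king on b1.
In check: no.
Legal moves: Kc2, Kb2, Ka2, Kc1, Ka1, h6, d5, h5.
Count: 8.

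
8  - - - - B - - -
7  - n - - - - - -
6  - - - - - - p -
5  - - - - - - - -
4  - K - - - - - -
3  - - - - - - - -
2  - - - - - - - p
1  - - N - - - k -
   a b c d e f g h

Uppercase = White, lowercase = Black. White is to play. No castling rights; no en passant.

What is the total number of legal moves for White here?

White to move; king on b4.
In check: no.
Legal moves: Bf7, Bd7, Bxg6, Bc6, Bb5, Ba4, Kb5, Kc4, Ka4, Kc3, Kb3, Ka3, Nd3, Nb3, Ne2+, Na2.
Count: 16.

16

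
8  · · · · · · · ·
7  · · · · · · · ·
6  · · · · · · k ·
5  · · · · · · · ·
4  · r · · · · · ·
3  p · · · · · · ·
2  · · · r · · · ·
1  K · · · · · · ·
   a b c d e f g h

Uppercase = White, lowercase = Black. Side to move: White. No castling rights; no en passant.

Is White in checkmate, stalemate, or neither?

stalemate

White to move; white king on a1.
In check: no.
King squares — b1: attacked by Rb4; a2: attacked by Rd2; b2: attacked by Rd2.
Legal moves for White: none.
Not in check and no legal moves → stalemate.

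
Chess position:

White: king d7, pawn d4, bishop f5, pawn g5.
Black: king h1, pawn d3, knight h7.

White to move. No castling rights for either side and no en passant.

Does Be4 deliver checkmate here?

After Be4: black king on h1; in check: yes, from the white bishop on e4.
Black has 2 legal replies: Kh2, Kg1.
In check but a legal move exists → not checkmate.

no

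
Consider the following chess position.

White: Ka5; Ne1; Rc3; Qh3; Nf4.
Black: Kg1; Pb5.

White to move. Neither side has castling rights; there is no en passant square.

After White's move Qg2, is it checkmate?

yes

After Qg2: black king on g1; in check: yes, from the white queen on g2.
King squares — f1: attacked by Qg2; h1: attacked by Qg2; f2: attacked by Qg2; g2: attacked by Ne1; h2: attacked by Qg2.
Black has no legal moves → checkmate.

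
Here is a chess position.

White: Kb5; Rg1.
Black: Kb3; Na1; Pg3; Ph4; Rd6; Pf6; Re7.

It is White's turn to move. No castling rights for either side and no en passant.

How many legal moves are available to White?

White to move; king on b5.
In check: no.
Legal moves: Kc5, Ka5, Rxg3+, Rg2, Rh1, Rf1, Re1, Rd1, Rc1, Rb1+, Rxa1.
Count: 11.

11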